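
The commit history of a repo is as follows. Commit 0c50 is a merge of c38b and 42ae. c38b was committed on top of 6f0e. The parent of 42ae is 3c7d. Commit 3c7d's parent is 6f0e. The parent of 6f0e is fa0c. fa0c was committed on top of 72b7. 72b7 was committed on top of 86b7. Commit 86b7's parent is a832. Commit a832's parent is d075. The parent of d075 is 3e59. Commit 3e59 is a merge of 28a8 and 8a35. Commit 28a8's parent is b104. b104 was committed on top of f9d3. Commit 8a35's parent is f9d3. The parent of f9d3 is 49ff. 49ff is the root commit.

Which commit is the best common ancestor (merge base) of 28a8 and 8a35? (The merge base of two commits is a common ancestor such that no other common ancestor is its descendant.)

f9d3

Ancestors of 28a8: {28a8, 49ff, b104, f9d3}.
Ancestors of 8a35: {49ff, 8a35, f9d3}.
Common ancestors: {49ff, f9d3}.
Among these, f9d3 is not an ancestor of any other common ancestor — it is the merge base.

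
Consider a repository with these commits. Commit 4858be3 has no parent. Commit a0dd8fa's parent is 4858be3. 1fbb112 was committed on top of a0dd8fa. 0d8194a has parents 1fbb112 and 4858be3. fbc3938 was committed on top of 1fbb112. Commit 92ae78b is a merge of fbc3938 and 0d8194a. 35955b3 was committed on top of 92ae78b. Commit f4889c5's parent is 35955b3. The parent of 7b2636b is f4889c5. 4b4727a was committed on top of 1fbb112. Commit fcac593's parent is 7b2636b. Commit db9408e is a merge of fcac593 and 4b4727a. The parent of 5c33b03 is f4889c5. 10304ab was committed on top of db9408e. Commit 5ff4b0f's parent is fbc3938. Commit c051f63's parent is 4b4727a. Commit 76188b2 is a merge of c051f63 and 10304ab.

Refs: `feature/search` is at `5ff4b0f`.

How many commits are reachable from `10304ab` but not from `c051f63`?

9

Reachable from 10304ab: {0d8194a, 10304ab, 1fbb112, 35955b3, 4858be3, 4b4727a, 7b2636b, 92ae78b, a0dd8fa, db9408e, f4889c5, fbc3938, fcac593}.
Reachable from c051f63: {1fbb112, 4858be3, 4b4727a, a0dd8fa, c051f63}.
In 10304ab's history but not c051f63's: {0d8194a, 10304ab, 35955b3, 7b2636b, 92ae78b, db9408e, f4889c5, fbc3938, fcac593} — 9 commits.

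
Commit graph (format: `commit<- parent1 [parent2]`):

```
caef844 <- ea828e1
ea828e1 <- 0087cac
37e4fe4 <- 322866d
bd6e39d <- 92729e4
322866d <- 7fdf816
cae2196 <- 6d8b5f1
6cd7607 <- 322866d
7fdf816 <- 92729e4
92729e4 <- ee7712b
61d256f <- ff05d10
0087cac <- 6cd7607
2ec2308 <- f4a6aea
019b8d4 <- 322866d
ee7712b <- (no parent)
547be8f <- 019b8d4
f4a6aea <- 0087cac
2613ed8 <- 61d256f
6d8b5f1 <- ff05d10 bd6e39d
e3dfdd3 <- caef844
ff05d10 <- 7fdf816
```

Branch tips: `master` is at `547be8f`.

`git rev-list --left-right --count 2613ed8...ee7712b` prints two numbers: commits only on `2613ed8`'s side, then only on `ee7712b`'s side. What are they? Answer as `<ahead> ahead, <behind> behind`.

5 ahead, 0 behind

Reachable from 2613ed8: {2613ed8, 61d256f, 7fdf816, 92729e4, ee7712b, ff05d10}.
Reachable from ee7712b: {ee7712b}.
Only in 2613ed8's history (ahead): {2613ed8, 61d256f, 7fdf816, 92729e4, ff05d10} — 5.
Only in ee7712b's history (behind): {} — 0.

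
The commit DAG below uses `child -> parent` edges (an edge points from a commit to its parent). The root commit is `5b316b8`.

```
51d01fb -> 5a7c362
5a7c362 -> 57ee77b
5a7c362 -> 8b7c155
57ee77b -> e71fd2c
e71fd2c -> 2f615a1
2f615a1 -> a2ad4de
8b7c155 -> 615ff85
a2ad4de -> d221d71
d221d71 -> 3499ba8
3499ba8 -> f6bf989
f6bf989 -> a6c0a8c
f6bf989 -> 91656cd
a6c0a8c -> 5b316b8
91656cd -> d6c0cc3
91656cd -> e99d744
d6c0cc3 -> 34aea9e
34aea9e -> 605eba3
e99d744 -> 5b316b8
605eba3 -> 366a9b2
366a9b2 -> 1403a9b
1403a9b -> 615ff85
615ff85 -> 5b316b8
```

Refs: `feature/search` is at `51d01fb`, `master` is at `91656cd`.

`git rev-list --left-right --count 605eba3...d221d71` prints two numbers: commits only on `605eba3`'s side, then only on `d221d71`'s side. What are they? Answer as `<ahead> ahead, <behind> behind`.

Reachable from 605eba3: {1403a9b, 366a9b2, 5b316b8, 605eba3, 615ff85}.
Reachable from d221d71: {1403a9b, 3499ba8, 34aea9e, 366a9b2, 5b316b8, 605eba3, 615ff85, 91656cd, a6c0a8c, d221d71, d6c0cc3, e99d744, f6bf989}.
Only in 605eba3's history (ahead): {} — 0.
Only in d221d71's history (behind): {3499ba8, 34aea9e, 91656cd, a6c0a8c, d221d71, d6c0cc3, e99d744, f6bf989} — 8.

0 ahead, 8 behind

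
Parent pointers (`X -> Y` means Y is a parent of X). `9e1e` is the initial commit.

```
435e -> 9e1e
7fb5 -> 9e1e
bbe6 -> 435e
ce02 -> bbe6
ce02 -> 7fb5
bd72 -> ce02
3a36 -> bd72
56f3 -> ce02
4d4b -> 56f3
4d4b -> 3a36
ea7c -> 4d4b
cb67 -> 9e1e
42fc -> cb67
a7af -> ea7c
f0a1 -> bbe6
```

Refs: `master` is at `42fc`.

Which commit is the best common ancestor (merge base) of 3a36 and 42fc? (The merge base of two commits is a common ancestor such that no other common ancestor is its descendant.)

Ancestors of 3a36: {3a36, 435e, 7fb5, 9e1e, bbe6, bd72, ce02}.
Ancestors of 42fc: {42fc, 9e1e, cb67}.
Common ancestors: {9e1e}.
The only common ancestor is 9e1e, so it is the merge base.

9e1e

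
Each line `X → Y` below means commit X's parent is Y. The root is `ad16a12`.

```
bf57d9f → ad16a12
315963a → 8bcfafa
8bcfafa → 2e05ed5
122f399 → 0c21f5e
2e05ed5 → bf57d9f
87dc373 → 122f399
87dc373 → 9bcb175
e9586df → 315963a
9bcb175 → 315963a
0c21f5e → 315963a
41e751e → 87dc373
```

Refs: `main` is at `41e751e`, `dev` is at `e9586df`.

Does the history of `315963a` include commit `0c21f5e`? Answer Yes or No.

Ancestors of 315963a: {2e05ed5, 315963a, 8bcfafa, ad16a12, bf57d9f}.
0c21f5e is not in that set, so it is not an ancestor of 315963a.

No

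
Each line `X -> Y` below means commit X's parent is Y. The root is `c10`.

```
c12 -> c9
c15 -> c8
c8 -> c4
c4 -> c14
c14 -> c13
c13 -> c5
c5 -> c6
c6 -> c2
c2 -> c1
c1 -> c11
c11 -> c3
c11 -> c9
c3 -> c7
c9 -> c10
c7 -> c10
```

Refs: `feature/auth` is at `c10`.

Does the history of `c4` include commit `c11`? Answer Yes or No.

Ancestors of c4 (commits reachable by following parents): {c1, c10, c11, c13, c14, c2, c3, c4, c5, c6, c7, c9}.
c11 is in that set, so it is an ancestor of c4.

Yes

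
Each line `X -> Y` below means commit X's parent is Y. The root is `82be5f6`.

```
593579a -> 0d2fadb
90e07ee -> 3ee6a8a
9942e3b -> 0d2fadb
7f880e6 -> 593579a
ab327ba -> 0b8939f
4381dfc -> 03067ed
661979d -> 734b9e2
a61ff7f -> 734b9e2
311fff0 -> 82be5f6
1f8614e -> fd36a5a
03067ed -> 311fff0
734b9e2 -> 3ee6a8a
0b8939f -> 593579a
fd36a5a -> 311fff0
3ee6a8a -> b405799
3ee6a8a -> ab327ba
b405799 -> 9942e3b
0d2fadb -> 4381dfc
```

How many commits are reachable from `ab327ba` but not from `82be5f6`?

7

Reachable from ab327ba: {03067ed, 0b8939f, 0d2fadb, 311fff0, 4381dfc, 593579a, 82be5f6, ab327ba}.
Reachable from 82be5f6: {82be5f6}.
In ab327ba's history but not 82be5f6's: {03067ed, 0b8939f, 0d2fadb, 311fff0, 4381dfc, 593579a, ab327ba} — 7 commits.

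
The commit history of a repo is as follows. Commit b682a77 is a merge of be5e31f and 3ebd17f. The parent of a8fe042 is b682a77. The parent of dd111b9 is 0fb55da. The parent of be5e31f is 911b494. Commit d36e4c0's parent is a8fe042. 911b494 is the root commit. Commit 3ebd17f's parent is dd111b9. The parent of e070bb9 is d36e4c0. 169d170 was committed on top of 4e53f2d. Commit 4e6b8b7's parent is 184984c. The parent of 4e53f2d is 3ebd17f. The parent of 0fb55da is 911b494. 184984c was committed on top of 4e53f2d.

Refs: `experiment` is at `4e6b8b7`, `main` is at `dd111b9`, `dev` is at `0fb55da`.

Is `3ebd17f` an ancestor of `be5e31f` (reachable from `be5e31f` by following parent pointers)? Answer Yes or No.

No

Ancestors of be5e31f: {911b494, be5e31f}.
3ebd17f is not in that set, so it is not an ancestor of be5e31f.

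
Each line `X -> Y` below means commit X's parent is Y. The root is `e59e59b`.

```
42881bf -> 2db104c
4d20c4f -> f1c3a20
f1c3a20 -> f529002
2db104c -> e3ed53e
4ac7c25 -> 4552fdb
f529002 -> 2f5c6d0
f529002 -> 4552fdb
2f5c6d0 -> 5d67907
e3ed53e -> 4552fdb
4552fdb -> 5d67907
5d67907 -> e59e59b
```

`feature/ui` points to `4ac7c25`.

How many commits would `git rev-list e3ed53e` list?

Walking parent pointers from e3ed53e: reachable set = {4552fdb, 5d67907, e3ed53e, e59e59b}.
That is 4 commits.

4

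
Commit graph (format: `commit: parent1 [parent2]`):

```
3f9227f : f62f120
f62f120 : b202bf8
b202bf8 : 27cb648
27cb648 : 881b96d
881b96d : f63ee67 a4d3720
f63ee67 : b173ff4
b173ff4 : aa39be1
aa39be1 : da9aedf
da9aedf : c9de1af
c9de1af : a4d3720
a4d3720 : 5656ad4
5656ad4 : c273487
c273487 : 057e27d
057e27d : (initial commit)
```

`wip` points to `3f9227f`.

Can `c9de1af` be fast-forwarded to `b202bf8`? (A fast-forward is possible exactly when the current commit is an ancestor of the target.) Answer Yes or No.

A fast-forward from c9de1af to b202bf8 is possible iff c9de1af is an ancestor of b202bf8.
Ancestors of b202bf8: {057e27d, 27cb648, 5656ad4, 881b96d, a4d3720, aa39be1, b173ff4, b202bf8, c273487, c9de1af, da9aedf, f63ee67}.
c9de1af is among them, so fast-forward is possible.

Yes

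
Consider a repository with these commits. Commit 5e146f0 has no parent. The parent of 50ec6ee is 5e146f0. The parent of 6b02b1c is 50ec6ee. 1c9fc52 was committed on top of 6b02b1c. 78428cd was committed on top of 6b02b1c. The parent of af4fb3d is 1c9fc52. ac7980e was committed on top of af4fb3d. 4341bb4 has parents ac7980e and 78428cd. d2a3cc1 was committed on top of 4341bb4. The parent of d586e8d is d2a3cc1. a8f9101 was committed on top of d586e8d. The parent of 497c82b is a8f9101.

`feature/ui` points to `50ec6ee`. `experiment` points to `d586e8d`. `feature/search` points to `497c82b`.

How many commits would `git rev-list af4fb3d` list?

Walking parent pointers from af4fb3d: reachable set = {1c9fc52, 50ec6ee, 5e146f0, 6b02b1c, af4fb3d}.
That is 5 commits.

5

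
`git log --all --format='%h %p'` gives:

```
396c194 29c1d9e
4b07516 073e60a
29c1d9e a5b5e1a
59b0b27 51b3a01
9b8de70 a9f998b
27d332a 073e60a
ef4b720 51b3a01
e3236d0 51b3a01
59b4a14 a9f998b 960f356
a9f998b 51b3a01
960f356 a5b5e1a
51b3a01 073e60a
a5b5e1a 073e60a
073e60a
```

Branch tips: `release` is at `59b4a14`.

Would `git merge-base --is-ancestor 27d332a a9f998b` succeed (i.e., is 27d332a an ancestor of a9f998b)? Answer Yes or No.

No

Ancestors of a9f998b: {073e60a, 51b3a01, a9f998b}.
27d332a is not in that set, so it is not an ancestor of a9f998b.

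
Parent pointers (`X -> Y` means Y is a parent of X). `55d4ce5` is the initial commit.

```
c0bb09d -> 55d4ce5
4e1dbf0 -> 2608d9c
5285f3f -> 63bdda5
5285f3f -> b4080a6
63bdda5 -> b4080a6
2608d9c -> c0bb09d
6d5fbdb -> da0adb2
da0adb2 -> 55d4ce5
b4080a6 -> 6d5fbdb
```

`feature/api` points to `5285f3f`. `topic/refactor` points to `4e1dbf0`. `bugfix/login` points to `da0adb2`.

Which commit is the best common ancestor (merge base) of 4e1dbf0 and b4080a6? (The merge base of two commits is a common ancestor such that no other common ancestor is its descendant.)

Ancestors of 4e1dbf0: {2608d9c, 4e1dbf0, 55d4ce5, c0bb09d}.
Ancestors of b4080a6: {55d4ce5, 6d5fbdb, b4080a6, da0adb2}.
Common ancestors: {55d4ce5}.
The only common ancestor is 55d4ce5, so it is the merge base.

55d4ce5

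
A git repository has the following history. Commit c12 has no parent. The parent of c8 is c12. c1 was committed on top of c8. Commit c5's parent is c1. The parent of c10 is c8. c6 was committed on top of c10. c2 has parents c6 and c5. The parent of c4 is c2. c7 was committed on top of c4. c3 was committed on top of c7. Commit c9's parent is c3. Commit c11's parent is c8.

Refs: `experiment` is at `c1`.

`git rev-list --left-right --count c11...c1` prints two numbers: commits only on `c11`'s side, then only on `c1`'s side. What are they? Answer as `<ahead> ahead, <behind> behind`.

1 ahead, 1 behind

Reachable from c11: {c11, c12, c8}.
Reachable from c1: {c1, c12, c8}.
Only in c11's history (ahead): {c11} — 1.
Only in c1's history (behind): {c1} — 1.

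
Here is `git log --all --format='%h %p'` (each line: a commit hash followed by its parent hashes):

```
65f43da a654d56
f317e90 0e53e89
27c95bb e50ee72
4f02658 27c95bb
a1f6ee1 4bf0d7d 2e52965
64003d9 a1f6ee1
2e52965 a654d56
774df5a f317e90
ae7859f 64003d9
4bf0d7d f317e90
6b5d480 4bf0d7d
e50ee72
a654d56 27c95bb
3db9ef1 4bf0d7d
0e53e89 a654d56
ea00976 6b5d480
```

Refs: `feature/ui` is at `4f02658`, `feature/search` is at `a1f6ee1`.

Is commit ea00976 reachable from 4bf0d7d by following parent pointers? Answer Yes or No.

Ancestors of 4bf0d7d: {0e53e89, 27c95bb, 4bf0d7d, a654d56, e50ee72, f317e90}.
ea00976 is not in that set, so it is not an ancestor of 4bf0d7d.

No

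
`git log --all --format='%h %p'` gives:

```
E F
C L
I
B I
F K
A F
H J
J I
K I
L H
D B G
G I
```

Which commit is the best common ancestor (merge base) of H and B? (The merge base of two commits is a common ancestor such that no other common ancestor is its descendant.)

I

Ancestors of H: {H, I, J}.
Ancestors of B: {B, I}.
Common ancestors: {I}.
The only common ancestor is I, so it is the merge base.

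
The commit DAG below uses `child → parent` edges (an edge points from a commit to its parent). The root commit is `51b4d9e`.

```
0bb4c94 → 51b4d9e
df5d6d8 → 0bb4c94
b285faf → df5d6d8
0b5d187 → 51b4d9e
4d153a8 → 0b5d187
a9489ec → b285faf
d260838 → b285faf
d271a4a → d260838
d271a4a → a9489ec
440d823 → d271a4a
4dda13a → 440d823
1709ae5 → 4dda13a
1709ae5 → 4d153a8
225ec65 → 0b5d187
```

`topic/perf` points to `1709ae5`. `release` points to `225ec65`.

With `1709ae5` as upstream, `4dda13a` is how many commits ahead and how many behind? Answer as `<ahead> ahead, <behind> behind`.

0 ahead, 3 behind

Reachable from 4dda13a: {0bb4c94, 440d823, 4dda13a, 51b4d9e, a9489ec, b285faf, d260838, d271a4a, df5d6d8}.
Reachable from 1709ae5: {0b5d187, 0bb4c94, 1709ae5, 440d823, 4d153a8, 4dda13a, 51b4d9e, a9489ec, b285faf, d260838, d271a4a, df5d6d8}.
Only in 4dda13a's history (ahead): {} — 0.
Only in 1709ae5's history (behind): {0b5d187, 1709ae5, 4d153a8} — 3.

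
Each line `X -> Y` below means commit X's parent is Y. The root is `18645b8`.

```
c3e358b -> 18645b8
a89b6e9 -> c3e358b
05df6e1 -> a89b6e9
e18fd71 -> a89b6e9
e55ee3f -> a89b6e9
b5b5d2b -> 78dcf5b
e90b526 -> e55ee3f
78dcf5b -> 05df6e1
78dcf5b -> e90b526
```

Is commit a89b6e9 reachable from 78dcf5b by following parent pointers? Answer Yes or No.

Yes

Ancestors of 78dcf5b (commits reachable by following parents): {05df6e1, 18645b8, 78dcf5b, a89b6e9, c3e358b, e55ee3f, e90b526}.
a89b6e9 is in that set, so it is an ancestor of 78dcf5b.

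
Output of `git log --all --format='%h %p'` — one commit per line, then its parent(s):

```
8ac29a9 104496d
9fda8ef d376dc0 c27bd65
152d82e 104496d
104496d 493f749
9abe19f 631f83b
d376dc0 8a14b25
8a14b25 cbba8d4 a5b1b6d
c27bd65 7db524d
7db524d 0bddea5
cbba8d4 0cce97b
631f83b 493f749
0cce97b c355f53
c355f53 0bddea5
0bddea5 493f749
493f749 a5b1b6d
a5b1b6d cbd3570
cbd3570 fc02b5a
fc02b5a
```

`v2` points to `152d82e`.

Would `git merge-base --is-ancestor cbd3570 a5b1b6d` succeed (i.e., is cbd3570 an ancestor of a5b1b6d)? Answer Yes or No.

Ancestors of a5b1b6d (commits reachable by following parents): {a5b1b6d, cbd3570, fc02b5a}.
cbd3570 is in that set, so it is an ancestor of a5b1b6d.

Yes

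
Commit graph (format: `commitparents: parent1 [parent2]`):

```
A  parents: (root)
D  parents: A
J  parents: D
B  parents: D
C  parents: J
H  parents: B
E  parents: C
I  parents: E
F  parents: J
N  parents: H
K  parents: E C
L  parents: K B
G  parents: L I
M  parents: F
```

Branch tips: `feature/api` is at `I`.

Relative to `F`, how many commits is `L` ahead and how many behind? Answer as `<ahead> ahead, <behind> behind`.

Reachable from L: {A, B, C, D, E, J, K, L}.
Reachable from F: {A, D, F, J}.
Only in L's history (ahead): {B, C, E, K, L} — 5.
Only in F's history (behind): {F} — 1.

5 ahead, 1 behind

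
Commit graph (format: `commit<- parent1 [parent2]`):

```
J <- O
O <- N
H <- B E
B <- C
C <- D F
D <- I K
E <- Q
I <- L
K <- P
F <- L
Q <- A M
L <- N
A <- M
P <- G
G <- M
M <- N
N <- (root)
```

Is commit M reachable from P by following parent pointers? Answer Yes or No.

Yes

Ancestors of P (commits reachable by following parents): {G, M, N, P}.
M is in that set, so it is an ancestor of P.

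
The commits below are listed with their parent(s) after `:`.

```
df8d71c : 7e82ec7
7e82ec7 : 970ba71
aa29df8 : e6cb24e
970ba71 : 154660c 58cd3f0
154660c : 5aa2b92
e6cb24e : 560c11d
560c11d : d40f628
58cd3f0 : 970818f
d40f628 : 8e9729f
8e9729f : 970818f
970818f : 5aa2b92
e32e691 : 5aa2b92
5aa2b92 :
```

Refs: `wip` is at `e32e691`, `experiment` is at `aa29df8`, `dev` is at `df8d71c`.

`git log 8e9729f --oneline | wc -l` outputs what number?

3

Walking parent pointers from 8e9729f: reachable set = {5aa2b92, 8e9729f, 970818f}.
That is 3 commits.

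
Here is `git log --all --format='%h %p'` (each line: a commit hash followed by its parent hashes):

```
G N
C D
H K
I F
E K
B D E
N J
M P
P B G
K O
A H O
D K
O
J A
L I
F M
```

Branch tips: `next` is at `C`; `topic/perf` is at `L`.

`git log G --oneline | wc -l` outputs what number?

7

Walking parent pointers from G: reachable set = {A, G, H, J, K, N, O}.
That is 7 commits.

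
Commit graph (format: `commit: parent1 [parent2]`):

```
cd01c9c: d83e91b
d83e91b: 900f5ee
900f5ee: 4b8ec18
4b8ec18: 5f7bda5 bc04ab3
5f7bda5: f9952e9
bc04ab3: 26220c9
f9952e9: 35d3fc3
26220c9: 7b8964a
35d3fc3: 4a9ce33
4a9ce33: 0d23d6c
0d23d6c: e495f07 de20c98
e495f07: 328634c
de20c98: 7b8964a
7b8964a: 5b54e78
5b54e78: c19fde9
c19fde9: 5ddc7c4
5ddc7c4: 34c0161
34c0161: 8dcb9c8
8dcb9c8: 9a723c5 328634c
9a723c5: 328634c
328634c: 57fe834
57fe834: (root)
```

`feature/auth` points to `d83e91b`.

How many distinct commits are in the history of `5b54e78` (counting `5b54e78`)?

Walking parent pointers from 5b54e78: reachable set = {328634c, 34c0161, 57fe834, 5b54e78, 5ddc7c4, 8dcb9c8, 9a723c5, c19fde9}.
That is 8 commits.

8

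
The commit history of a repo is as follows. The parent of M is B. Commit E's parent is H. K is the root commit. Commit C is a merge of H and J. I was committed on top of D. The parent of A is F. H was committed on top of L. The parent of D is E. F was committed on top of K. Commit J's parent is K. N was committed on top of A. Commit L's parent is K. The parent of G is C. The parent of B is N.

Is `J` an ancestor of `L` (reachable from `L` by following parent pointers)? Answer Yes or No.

No

Ancestors of L: {K, L}.
J is not in that set, so it is not an ancestor of L.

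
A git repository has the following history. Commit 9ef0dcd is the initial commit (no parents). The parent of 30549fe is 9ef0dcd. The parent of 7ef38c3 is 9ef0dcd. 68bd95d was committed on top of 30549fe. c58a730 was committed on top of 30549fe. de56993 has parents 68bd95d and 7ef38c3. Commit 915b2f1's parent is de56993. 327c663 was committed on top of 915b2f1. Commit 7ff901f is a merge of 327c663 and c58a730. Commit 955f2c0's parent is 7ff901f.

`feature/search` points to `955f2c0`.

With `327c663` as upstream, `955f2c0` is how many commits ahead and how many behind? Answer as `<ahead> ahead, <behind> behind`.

3 ahead, 0 behind

Reachable from 955f2c0: {30549fe, 327c663, 68bd95d, 7ef38c3, 7ff901f, 915b2f1, 955f2c0, 9ef0dcd, c58a730, de56993}.
Reachable from 327c663: {30549fe, 327c663, 68bd95d, 7ef38c3, 915b2f1, 9ef0dcd, de56993}.
Only in 955f2c0's history (ahead): {7ff901f, 955f2c0, c58a730} — 3.
Only in 327c663's history (behind): {} — 0.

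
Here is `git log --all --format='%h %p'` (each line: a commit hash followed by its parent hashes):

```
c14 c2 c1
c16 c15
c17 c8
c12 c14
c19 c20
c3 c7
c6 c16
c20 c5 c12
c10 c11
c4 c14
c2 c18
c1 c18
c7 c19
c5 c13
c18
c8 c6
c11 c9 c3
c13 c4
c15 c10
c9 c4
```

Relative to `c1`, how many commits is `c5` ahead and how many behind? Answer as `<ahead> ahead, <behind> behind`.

Reachable from c5: {c1, c13, c14, c18, c2, c4, c5}.
Reachable from c1: {c1, c18}.
Only in c5's history (ahead): {c13, c14, c2, c4, c5} — 5.
Only in c1's history (behind): {} — 0.

5 ahead, 0 behind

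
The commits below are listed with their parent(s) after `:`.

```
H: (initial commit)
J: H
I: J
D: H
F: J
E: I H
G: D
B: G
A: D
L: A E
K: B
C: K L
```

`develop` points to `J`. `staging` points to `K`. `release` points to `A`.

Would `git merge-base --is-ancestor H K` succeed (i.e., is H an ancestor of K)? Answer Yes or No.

Ancestors of K (commits reachable by following parents): {B, D, G, H, K}.
H is in that set, so it is an ancestor of K.

Yes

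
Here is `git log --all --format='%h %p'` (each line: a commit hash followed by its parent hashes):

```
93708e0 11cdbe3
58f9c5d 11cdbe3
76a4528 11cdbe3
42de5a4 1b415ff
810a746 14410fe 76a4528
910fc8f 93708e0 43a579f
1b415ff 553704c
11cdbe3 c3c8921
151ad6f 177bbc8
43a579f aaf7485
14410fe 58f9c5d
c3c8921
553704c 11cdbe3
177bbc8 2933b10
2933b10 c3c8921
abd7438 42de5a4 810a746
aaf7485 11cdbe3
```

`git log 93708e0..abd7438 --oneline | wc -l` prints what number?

Reachable from abd7438: {11cdbe3, 14410fe, 1b415ff, 42de5a4, 553704c, 58f9c5d, 76a4528, 810a746, abd7438, c3c8921}.
Reachable from 93708e0: {11cdbe3, 93708e0, c3c8921}.
In abd7438's history but not 93708e0's: {14410fe, 1b415ff, 42de5a4, 553704c, 58f9c5d, 76a4528, 810a746, abd7438} — 8 commits.

8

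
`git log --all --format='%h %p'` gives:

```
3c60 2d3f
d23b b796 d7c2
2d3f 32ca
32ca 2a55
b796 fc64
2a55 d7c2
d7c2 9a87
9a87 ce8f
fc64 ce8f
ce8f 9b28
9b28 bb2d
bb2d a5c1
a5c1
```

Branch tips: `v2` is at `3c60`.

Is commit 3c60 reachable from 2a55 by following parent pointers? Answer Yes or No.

No

Ancestors of 2a55: {2a55, 9a87, 9b28, a5c1, bb2d, ce8f, d7c2}.
3c60 is not in that set, so it is not an ancestor of 2a55.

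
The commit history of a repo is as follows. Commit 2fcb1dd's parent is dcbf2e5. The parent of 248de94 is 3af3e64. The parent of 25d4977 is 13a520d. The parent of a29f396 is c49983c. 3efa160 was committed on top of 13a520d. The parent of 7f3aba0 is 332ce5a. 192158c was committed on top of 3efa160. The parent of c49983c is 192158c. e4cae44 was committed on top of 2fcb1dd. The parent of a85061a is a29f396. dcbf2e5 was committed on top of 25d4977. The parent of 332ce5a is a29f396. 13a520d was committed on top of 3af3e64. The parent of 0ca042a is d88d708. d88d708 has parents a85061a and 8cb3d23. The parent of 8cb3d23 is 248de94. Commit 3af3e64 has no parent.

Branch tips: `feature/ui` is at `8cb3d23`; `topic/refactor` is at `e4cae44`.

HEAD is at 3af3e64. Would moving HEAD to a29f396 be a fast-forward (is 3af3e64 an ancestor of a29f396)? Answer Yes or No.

A fast-forward from 3af3e64 to a29f396 is possible iff 3af3e64 is an ancestor of a29f396.
Ancestors of a29f396: {13a520d, 192158c, 3af3e64, 3efa160, a29f396, c49983c}.
3af3e64 is among them, so fast-forward is possible.

Yes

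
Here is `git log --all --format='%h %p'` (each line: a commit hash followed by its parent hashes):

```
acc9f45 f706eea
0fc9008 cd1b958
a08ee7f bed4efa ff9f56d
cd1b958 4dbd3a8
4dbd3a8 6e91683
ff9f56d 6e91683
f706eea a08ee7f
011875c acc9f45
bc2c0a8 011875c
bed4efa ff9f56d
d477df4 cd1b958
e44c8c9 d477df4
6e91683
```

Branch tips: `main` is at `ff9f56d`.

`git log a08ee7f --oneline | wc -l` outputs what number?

4

Walking parent pointers from a08ee7f: reachable set = {6e91683, a08ee7f, bed4efa, ff9f56d}.
That is 4 commits.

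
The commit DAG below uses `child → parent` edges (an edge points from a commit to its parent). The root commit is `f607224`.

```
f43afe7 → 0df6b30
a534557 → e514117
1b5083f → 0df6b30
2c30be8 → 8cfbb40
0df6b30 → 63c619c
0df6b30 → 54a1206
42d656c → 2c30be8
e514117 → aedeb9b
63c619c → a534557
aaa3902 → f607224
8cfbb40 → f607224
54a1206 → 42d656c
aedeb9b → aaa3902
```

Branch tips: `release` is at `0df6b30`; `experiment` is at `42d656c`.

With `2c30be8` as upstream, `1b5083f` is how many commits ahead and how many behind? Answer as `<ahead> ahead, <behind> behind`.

9 ahead, 0 behind

Reachable from 1b5083f: {0df6b30, 1b5083f, 2c30be8, 42d656c, 54a1206, 63c619c, 8cfbb40, a534557, aaa3902, aedeb9b, e514117, f607224}.
Reachable from 2c30be8: {2c30be8, 8cfbb40, f607224}.
Only in 1b5083f's history (ahead): {0df6b30, 1b5083f, 42d656c, 54a1206, 63c619c, a534557, aaa3902, aedeb9b, e514117} — 9.
Only in 2c30be8's history (behind): {} — 0.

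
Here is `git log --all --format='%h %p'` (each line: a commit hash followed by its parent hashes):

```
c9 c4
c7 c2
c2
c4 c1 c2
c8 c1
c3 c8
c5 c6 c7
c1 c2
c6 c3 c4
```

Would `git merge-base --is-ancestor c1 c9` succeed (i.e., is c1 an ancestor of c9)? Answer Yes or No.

Ancestors of c9 (commits reachable by following parents): {c1, c2, c4, c9}.
c1 is in that set, so it is an ancestor of c9.

Yes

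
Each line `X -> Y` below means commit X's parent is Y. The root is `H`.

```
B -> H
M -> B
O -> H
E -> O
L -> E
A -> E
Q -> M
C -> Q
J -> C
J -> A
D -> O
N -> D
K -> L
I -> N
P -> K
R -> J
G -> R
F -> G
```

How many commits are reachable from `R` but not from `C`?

5

Reachable from R: {A, B, C, E, H, J, M, O, Q, R}.
Reachable from C: {B, C, H, M, Q}.
In R's history but not C's: {A, E, J, O, R} — 5 commits.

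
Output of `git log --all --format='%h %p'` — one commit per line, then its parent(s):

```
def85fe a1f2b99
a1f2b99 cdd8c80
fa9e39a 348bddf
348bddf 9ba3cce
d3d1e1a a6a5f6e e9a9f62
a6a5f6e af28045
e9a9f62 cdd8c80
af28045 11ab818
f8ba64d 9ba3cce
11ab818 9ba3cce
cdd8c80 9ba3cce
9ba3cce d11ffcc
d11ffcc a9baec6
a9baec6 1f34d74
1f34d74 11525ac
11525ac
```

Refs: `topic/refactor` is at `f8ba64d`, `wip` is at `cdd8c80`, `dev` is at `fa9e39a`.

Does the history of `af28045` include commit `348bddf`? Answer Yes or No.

Ancestors of af28045: {11525ac, 11ab818, 1f34d74, 9ba3cce, a9baec6, af28045, d11ffcc}.
348bddf is not in that set, so it is not an ancestor of af28045.

No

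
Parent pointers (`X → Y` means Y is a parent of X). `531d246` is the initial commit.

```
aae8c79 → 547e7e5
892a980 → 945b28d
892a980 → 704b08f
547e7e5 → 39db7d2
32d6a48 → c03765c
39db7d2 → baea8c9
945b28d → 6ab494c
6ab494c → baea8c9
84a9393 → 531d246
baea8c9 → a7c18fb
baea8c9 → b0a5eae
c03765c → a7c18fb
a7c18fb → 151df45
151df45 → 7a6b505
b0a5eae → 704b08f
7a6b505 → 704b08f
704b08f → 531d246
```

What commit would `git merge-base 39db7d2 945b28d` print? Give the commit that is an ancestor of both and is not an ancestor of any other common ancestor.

baea8c9

Ancestors of 39db7d2: {151df45, 39db7d2, 531d246, 704b08f, 7a6b505, a7c18fb, b0a5eae, baea8c9}.
Ancestors of 945b28d: {151df45, 531d246, 6ab494c, 704b08f, 7a6b505, 945b28d, a7c18fb, b0a5eae, baea8c9}.
Common ancestors: {151df45, 531d246, 704b08f, 7a6b505, a7c18fb, b0a5eae, baea8c9}.
Among these, baea8c9 is not an ancestor of any other common ancestor — it is the merge base.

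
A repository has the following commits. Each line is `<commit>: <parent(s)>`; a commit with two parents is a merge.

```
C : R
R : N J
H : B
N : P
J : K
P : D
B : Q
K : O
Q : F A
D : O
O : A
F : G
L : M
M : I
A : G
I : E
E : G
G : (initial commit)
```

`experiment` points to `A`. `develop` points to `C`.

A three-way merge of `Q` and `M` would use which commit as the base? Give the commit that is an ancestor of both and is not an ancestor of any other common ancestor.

Ancestors of Q: {A, F, G, Q}.
Ancestors of M: {E, G, I, M}.
Common ancestors: {G}.
The only common ancestor is G, so it is the merge base.

G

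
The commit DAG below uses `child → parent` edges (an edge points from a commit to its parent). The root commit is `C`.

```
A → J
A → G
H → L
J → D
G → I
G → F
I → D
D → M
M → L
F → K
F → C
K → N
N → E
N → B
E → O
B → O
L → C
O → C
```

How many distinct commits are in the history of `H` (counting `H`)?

Walking parent pointers from H: reachable set = {C, H, L}.
That is 3 commits.

3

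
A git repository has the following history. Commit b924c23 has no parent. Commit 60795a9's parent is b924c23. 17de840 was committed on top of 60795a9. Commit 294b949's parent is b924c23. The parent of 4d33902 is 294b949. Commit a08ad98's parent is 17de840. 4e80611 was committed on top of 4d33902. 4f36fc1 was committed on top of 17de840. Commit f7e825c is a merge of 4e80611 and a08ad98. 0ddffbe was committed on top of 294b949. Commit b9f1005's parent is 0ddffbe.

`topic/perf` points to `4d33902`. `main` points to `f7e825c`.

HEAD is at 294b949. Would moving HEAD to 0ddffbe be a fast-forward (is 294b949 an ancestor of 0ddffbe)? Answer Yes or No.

A fast-forward from 294b949 to 0ddffbe is possible iff 294b949 is an ancestor of 0ddffbe.
Ancestors of 0ddffbe: {0ddffbe, 294b949, b924c23}.
294b949 is among them, so fast-forward is possible.

Yes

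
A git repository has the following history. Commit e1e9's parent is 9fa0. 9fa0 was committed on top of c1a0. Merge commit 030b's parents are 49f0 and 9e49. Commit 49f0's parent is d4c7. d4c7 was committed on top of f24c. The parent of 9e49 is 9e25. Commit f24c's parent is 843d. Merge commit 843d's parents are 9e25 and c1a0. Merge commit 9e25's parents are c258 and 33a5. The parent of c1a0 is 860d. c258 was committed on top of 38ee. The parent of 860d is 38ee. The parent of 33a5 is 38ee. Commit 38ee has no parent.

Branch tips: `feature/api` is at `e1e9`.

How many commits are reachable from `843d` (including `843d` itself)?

Walking parent pointers from 843d: reachable set = {33a5, 38ee, 843d, 860d, 9e25, c1a0, c258}.
That is 7 commits.

7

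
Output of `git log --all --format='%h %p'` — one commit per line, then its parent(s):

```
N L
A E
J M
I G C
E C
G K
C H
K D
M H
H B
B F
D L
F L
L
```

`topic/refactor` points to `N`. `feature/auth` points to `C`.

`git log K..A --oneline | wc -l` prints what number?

6

Reachable from A: {A, B, C, E, F, H, L}.
Reachable from K: {D, K, L}.
In A's history but not K's: {A, B, C, E, F, H} — 6 commits.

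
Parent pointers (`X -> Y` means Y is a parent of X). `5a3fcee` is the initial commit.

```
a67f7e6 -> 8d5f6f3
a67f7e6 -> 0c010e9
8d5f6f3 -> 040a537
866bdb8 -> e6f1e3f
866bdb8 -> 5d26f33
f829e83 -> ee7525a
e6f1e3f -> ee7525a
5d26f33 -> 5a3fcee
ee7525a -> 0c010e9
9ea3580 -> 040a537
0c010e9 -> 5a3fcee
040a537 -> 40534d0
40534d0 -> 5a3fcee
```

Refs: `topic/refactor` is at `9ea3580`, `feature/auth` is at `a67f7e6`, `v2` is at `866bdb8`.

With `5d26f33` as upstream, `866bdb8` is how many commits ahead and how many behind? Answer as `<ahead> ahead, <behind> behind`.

4 ahead, 0 behind

Reachable from 866bdb8: {0c010e9, 5a3fcee, 5d26f33, 866bdb8, e6f1e3f, ee7525a}.
Reachable from 5d26f33: {5a3fcee, 5d26f33}.
Only in 866bdb8's history (ahead): {0c010e9, 866bdb8, e6f1e3f, ee7525a} — 4.
Only in 5d26f33's history (behind): {} — 0.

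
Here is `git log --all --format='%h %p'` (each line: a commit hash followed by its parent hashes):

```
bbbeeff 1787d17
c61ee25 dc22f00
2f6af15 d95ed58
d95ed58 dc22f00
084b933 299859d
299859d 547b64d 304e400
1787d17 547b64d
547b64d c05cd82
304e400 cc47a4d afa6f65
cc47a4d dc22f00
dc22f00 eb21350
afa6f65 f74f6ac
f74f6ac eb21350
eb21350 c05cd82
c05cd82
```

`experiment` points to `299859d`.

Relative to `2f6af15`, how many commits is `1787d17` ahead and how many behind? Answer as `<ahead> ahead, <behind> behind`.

2 ahead, 4 behind

Reachable from 1787d17: {1787d17, 547b64d, c05cd82}.
Reachable from 2f6af15: {2f6af15, c05cd82, d95ed58, dc22f00, eb21350}.
Only in 1787d17's history (ahead): {1787d17, 547b64d} — 2.
Only in 2f6af15's history (behind): {2f6af15, d95ed58, dc22f00, eb21350} — 4.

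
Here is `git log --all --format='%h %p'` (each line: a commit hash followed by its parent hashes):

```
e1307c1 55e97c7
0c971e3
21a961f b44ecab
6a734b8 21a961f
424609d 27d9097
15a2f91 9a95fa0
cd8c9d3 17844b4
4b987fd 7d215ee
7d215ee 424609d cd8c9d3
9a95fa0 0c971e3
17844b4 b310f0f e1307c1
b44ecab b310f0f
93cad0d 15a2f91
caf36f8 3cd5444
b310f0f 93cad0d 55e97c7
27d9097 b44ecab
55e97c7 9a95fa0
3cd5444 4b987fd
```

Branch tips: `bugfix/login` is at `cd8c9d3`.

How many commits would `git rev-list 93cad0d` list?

4

Walking parent pointers from 93cad0d: reachable set = {0c971e3, 15a2f91, 93cad0d, 9a95fa0}.
That is 4 commits.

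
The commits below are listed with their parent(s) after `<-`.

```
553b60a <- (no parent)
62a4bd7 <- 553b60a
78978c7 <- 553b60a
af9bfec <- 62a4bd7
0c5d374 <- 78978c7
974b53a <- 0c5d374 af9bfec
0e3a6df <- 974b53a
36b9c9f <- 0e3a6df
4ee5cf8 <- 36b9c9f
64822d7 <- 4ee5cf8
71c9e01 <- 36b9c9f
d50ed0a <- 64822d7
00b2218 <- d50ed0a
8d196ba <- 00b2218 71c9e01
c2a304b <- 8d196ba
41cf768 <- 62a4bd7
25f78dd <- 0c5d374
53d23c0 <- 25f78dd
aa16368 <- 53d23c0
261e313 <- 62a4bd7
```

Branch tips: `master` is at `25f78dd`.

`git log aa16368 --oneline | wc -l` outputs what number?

Walking parent pointers from aa16368: reachable set = {0c5d374, 25f78dd, 53d23c0, 553b60a, 78978c7, aa16368}.
That is 6 commits.

6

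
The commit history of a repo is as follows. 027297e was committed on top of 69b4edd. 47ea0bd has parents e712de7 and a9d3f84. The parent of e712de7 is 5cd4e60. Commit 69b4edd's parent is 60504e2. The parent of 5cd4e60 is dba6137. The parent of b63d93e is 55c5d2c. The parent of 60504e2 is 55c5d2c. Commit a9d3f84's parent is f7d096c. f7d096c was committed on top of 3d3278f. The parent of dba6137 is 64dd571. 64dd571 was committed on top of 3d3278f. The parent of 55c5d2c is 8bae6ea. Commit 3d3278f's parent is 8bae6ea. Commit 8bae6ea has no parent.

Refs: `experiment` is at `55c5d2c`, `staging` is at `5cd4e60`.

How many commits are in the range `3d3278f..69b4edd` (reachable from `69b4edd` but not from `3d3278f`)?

3

Reachable from 69b4edd: {55c5d2c, 60504e2, 69b4edd, 8bae6ea}.
Reachable from 3d3278f: {3d3278f, 8bae6ea}.
In 69b4edd's history but not 3d3278f's: {55c5d2c, 60504e2, 69b4edd} — 3 commits.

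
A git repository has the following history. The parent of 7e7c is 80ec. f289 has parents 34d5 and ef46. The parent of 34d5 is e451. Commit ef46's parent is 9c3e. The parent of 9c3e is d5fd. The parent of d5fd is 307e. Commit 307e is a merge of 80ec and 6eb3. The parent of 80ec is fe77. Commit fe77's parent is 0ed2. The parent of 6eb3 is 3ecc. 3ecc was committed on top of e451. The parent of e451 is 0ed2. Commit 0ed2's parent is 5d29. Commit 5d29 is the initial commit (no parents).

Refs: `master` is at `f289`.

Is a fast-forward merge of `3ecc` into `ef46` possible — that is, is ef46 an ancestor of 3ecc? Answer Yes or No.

A fast-forward from ef46 to 3ecc is possible iff ef46 is an ancestor of 3ecc.
Ancestors of 3ecc: {0ed2, 3ecc, 5d29, e451}.
ef46 is not among them, so fast-forward is not possible.

No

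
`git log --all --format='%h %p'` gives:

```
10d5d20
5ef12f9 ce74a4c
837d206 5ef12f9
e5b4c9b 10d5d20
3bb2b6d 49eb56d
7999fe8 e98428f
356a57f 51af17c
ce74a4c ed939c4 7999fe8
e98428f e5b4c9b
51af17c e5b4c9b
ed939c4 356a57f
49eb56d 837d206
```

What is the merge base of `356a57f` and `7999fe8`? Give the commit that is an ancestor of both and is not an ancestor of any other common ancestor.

e5b4c9b

Ancestors of 356a57f: {10d5d20, 356a57f, 51af17c, e5b4c9b}.
Ancestors of 7999fe8: {10d5d20, 7999fe8, e5b4c9b, e98428f}.
Common ancestors: {10d5d20, e5b4c9b}.
Among these, e5b4c9b is not an ancestor of any other common ancestor — it is the merge base.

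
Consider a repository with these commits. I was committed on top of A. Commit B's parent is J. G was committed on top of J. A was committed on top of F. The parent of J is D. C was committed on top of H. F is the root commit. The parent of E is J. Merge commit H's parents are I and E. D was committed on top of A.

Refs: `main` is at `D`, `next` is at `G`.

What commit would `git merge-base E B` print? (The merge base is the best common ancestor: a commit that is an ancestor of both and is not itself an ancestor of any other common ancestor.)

J

Ancestors of E: {A, D, E, F, J}.
Ancestors of B: {A, B, D, F, J}.
Common ancestors: {A, D, F, J}.
Among these, J is not an ancestor of any other common ancestor — it is the merge base.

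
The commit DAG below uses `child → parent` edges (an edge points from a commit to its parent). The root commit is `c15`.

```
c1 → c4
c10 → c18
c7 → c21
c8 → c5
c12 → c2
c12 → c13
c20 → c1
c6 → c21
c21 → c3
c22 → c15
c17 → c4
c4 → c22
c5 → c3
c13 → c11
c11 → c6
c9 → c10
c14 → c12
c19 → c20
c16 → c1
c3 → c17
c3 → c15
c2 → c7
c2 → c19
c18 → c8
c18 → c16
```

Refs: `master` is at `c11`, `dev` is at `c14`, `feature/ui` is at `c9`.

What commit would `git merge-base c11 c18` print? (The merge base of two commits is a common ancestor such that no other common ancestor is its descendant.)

c3

Ancestors of c11: {c11, c15, c17, c21, c22, c3, c4, c6}.
Ancestors of c18: {c1, c15, c16, c17, c18, c22, c3, c4, c5, c8}.
Common ancestors: {c15, c17, c22, c3, c4}.
Among these, c3 is not an ancestor of any other common ancestor — it is the merge base.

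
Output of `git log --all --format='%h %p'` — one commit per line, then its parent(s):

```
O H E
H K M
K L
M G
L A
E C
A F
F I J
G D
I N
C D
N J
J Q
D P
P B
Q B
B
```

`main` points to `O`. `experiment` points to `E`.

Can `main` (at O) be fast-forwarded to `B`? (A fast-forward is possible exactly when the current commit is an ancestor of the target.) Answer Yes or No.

A fast-forward from O to B is possible iff O is an ancestor of B.
Ancestors of B: {B}.
O is not among them, so fast-forward is not possible.

No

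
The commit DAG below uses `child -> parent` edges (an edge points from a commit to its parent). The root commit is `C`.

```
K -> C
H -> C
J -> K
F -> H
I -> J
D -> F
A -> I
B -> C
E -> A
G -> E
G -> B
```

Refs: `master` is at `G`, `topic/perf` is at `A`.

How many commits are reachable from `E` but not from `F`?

5

Reachable from E: {A, C, E, I, J, K}.
Reachable from F: {C, F, H}.
In E's history but not F's: {A, E, I, J, K} — 5 commits.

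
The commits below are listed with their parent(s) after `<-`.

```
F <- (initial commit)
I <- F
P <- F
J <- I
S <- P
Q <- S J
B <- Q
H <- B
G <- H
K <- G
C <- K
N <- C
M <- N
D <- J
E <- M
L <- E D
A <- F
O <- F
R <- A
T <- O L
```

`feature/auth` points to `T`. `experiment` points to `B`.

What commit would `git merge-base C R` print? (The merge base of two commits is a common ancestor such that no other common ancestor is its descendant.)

F

Ancestors of C: {B, C, F, G, H, I, J, K, P, Q, S}.
Ancestors of R: {A, F, R}.
Common ancestors: {F}.
The only common ancestor is F, so it is the merge base.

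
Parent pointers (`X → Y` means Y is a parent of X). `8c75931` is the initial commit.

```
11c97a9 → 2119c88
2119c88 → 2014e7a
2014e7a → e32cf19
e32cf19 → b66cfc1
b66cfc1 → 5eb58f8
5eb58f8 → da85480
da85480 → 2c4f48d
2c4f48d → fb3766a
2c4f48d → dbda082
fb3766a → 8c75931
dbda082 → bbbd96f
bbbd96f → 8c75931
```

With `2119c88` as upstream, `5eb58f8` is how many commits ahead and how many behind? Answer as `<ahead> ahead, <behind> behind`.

Reachable from 5eb58f8: {2c4f48d, 5eb58f8, 8c75931, bbbd96f, da85480, dbda082, fb3766a}.
Reachable from 2119c88: {2014e7a, 2119c88, 2c4f48d, 5eb58f8, 8c75931, b66cfc1, bbbd96f, da85480, dbda082, e32cf19, fb3766a}.
Only in 5eb58f8's history (ahead): {} — 0.
Only in 2119c88's history (behind): {2014e7a, 2119c88, b66cfc1, e32cf19} — 4.

0 ahead, 4 behind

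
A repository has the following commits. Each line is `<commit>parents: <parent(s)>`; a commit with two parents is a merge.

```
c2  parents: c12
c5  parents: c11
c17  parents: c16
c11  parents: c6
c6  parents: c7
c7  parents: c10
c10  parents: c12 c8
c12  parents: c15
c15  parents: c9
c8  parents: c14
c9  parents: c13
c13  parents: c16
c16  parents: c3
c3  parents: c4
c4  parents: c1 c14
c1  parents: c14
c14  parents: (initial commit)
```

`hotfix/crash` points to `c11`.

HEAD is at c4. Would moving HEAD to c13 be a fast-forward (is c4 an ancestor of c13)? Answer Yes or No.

Yes

A fast-forward from c4 to c13 is possible iff c4 is an ancestor of c13.
Ancestors of c13: {c1, c13, c14, c16, c3, c4}.
c4 is among them, so fast-forward is possible.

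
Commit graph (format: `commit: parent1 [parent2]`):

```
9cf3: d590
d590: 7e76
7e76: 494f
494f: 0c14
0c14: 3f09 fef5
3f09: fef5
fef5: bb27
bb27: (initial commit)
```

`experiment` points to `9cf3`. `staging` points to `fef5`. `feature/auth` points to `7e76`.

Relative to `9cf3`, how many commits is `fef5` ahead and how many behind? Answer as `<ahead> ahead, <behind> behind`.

0 ahead, 6 behind

Reachable from fef5: {bb27, fef5}.
Reachable from 9cf3: {0c14, 3f09, 494f, 7e76, 9cf3, bb27, d590, fef5}.
Only in fef5's history (ahead): {} — 0.
Only in 9cf3's history (behind): {0c14, 3f09, 494f, 7e76, 9cf3, d590} — 6.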